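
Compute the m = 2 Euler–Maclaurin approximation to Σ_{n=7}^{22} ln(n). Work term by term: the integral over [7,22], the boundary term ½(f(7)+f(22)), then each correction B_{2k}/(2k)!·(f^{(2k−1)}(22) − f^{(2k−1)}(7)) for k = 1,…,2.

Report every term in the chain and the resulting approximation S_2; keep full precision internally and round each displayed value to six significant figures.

S_2 ≈ 41.8919

∫_7^22 ln(x) dx evaluates to 39.3816.
½[f(7) + f(22)] = ½[1.94591 + 3.09104] = 2.51848.
Running total after boundary: 41.9000.
Correction k=1: B_{2}/2! · (f^{(1)}(22) − f^{(1)}(7)) = 1/12 · (0.0454545 − 0.142857) = -0.00811688.
After k=1: 41.8919.
Correction k=2: B_{4}/4! · (f^{(3)}(22) − f^{(3)}(7)) = −1/720 · (0.000187829 − 0.00583090) = 7.83760e-06.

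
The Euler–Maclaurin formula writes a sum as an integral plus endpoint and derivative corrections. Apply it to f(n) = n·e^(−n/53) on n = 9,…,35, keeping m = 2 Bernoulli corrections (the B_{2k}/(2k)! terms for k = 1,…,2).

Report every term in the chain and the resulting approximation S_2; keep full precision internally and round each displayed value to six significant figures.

The integral term ∫_9^35 x·e^(−x/53) dx = 363.121.
½[f(9) + f(35)] = ½[7.59442 + 18.0830] = 12.8387.
Running total after boundary: 375.959.
Order-1 term: 1/12 · (0.175468 − 0.700533) = -0.0437554.
Partial sum through k=1: 375.916.
Order-2 term: −1/720 · (0.000430324 − 0.000850189) = 5.83146e-07.

S_2 ≈ 375.916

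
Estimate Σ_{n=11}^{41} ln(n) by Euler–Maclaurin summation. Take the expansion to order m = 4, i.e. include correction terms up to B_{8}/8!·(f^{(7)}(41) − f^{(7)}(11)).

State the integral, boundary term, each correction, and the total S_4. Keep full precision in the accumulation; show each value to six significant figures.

S_4 ≈ 98.9298

∫_11^41 ln(x) dx evaluates to 95.8796.
Endpoint term: (f(11) + f(41))/2 = (2.39790 + 3.71357)/2 = 3.05573.
So far: 98.9353.
Correction k=1: B_{2}/2! · (f^{(1)}(41) − f^{(1)}(11)) = 1/12 · (0.0243902 − 0.0909091) = -0.00554324.
After k=1: 98.9298.
Correction k=2: B_{4}/4! · (f^{(3)}(41) − f^{(3)}(11)) = −1/720 · (2.90187e-05 − 0.00150263) = 2.04668e-06.
After k=2: 98.9298.
Correction k=3: B_{6}/6! · (f^{(5)}(41) − f^{(5)}(11)) = 1/30240 · (2.07153e-07 − 0.000149021) = -4.92110e-09.
After k=3: 98.9298.
Correction k=4: B_{8}/8! · (f^{(7)}(41) − f^{(7)}(11)) = −1/1209600 · (3.69697e-09 − 3.69474e-05) = 3.05421e-11.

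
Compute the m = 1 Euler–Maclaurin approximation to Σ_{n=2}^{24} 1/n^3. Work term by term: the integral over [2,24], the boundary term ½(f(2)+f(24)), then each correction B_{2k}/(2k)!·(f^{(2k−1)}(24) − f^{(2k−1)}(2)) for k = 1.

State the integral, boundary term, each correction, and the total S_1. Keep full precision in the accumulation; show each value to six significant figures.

S_1 ≈ 0.202292

Integral: ∫_2^24 1/x^3 dx = 0.124132.
Boundary: ½(f(2) + f(24)) = ½(0.125000 + 7.23380e-05) = 0.0625362.
So far: 0.186668.
k=1: B_{2}/(2)! × [f^{(1)}(24) − f^{(1)}(2)] = 1/12 × (-9.04225e-06 − (-0.187500)) = 0.0156242.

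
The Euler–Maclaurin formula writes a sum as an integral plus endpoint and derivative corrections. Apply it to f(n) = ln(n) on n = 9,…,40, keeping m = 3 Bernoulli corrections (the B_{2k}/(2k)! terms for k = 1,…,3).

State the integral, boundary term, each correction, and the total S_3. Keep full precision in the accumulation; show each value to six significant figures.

S_3 ≈ 99.7160

Integral: ∫_9^40 ln(x) dx = 96.7802.
Boundary: ½(f(9) + f(40)) = ½(2.19722 + 3.68888) = 2.94305.
Integral + boundary = 99.7232.
k=1: B_{2}/(2)! × [f^{(1)}(40) − f^{(1)}(9)] = 1/12 × (0.0250000 − 0.111111) = -0.00717593.
Running total after k=1: 99.7160.
k=2: B_{4}/(4)! × [f^{(3)}(40) − f^{(3)}(9)] = −1/720 × (3.12500e-05 − 0.00274348) = 3.76699e-06.
Running total after k=2: 99.7160.
k=3: B_{6}/(6)! × [f^{(5)}(40) − f^{(5)}(9)] = 1/30240 × (2.34375e-07 − 0.000406442) = -1.34328e-08.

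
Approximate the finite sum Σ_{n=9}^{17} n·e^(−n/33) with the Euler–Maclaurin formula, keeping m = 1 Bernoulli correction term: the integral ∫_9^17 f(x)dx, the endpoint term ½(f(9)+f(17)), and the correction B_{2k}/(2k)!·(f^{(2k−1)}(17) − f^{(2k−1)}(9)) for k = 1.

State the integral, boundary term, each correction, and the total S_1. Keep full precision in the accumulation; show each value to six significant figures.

S_1 ≈ 77.9176

∫_9^17 x·e^(−x/33) dx evaluates to 69.4357.
Boundary: ½(f(9) + f(17)) = ½(6.85170 + 10.1560) = 8.50384.
So far: 77.9396.
k=1: B_{2}/(2)! × [f^{(1)}(17) − f^{(1)}(9)] = 1/12 × (0.289653 − 0.553673) = -0.0220016.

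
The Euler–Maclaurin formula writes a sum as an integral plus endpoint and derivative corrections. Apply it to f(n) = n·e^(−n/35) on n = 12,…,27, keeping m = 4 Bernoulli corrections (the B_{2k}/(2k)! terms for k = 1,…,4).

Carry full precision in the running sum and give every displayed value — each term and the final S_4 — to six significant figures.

The integral term ∫_12^27 x·e^(−x/35) dx = 164.218.
Boundary: ½(f(12) + f(27)) = ½(8.51688 + 12.4835) = 10.5002.
Running total after boundary: 174.718.
k=1: B_{2}/(2)! × [f^{(1)}(27) − f^{(1)}(12)] = 1/12 × (0.105680 − 0.466400) = -0.0300600.
After k=1: 174.688.
k=2: B_{4}/(4)! × [f^{(3)}(27) − f^{(3)}(12)] = −1/720 × (0.000841130 − 0.00153949) = 9.69949e-07.
After k=2: 174.688.
k=3: B_{6}/(6)! × [f^{(5)}(27) − f^{(5)}(12)] = 1/30240 × (1.30285e-06 − 2.20265e-06) = -2.97555e-11.
After k=3: 174.688.
k=4: B_{8}/(8)! × [f^{(7)}(27) − f^{(7)}(12)] = −1/1209600 × (1.56658e-09 − 2.57027e-09) = 8.29768e-16.

S_4 ≈ 174.688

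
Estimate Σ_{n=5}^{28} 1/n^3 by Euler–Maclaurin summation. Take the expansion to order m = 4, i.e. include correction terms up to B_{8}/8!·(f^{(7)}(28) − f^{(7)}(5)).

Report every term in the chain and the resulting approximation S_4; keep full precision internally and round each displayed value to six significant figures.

The integral term ∫_5^28 1/x^3 dx = 0.0193622.
Boundary: ½(f(5) + f(28)) = ½(0.00800000 + 4.55539e-05) = 0.00402278.
Integral + boundary = 0.0233850.
Order-1 term: 1/12 · (-4.88078e-06 − (-0.00480000)) = 0.000399593.
Partial sum through k=1: 0.0237846.
Order-2 term: −1/720 · (-1.24510e-07 − (-0.00384000)) = -5.33316e-06.
Partial sum through k=2: 0.0237793.
Order-3 term: 1/30240 · (-6.67016e-09 − (-0.00645120)) = 2.13333e-07.
Partial sum through k=3: 0.0237795.
Order-4 term: −1/1209600 · (-6.12566e-10 − (-0.0185795)) = -1.53600e-08.

S_4 ≈ 0.0237795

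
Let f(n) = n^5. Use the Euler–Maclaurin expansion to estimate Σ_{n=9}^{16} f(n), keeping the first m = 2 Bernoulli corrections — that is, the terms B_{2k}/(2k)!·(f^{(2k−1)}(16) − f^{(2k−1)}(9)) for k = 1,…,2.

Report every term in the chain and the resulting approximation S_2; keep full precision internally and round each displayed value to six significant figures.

Integral: ∫_9^16 x^5 dx = 2.70763e+06.
Endpoint term: (f(9) + f(16))/2 = (59049.0 + 1.04858e+06)/2 = 553812.
Running total after boundary: 3.26144e+06.
Correction k=1: B_{2}/2! · (f^{(1)}(16) − f^{(1)}(9)) = 1/12 · (327680 − 32805.0) = 24572.9.
Running total after k=1: 3.28601e+06.
Correction k=2: B_{4}/4! · (f^{(3)}(16) − f^{(3)}(9)) = −1/720 · (15360.0 − 4860.00) = -14.5833.

S_2 ≈ 3.28600e+06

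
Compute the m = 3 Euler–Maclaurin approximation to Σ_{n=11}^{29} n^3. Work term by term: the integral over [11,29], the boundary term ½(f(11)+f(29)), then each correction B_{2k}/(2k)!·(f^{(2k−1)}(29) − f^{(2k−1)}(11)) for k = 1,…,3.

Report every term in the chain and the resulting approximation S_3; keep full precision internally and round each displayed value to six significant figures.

The integral term ∫_11^29 x^3 dx = 173160.
Endpoint term: (f(11) + f(29))/2 = (1331.00 + 24389.0)/2 = 12860.0.
Integral + boundary = 186020.
k=1: B_{2}/(2)! × [f^{(1)}(29) − f^{(1)}(11)] = 1/12 × (2523.00 − 363.000) = 180.000.
After k=1: 186200.
k=2: B_{4}/(4)! × [f^{(3)}(29) − f^{(3)}(11)] = −1/720 × (6.00000 − 6.00000) = 0.00000.
After k=2: 186200.
k=3: B_{6}/(6)! × [f^{(5)}(29) − f^{(5)}(11)] = 1/30240 × (0.00000 − 0.00000) = 0.00000.

S_3 ≈ 186200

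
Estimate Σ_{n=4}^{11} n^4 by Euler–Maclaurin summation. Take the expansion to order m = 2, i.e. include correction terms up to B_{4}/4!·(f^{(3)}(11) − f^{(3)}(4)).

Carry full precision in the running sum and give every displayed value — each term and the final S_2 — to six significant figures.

S_2 ≈ 39876.0

∫_4^11 x^4 dx evaluates to 32005.4.
Endpoint term: (f(4) + f(11))/2 = (256.000 + 14641.0)/2 = 7448.50.
Integral + boundary = 39453.9.
Order-1 term: 1/12 · (5324.00 − 256.000) = 422.333.
Partial sum through k=1: 39876.2.
Order-2 term: −1/720 · (264.000 − 96.0000) = -0.233333.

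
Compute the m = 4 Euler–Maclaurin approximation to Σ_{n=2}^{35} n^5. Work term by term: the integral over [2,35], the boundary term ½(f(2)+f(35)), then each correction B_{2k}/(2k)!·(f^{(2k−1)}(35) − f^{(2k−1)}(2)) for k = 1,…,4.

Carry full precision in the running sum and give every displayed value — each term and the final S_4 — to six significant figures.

The integral term ∫_2^35 x^5 dx = 3.06378e+08.
Boundary: ½(f(2) + f(35)) = ½(32.0000 + 5.25219e+07) = 2.62610e+07.
Running total after boundary: 3.32639e+08.
Order-1 term: 1/12 · (7.50312e+06 − 80.0000) = 625254.
Running total after k=1: 3.33264e+08.
Order-2 term: −1/720 · (73500.0 − 240.000) = -101.750.
Running total after k=2: 3.33264e+08.
Order-3 term: 1/30240 · (120.000 − 120.000) = 0.00000.
Running total after k=3: 3.33264e+08.
Order-4 term: −1/1209600 · (0.00000 − 0.00000) = 0.00000.

S_4 ≈ 3.33264e+08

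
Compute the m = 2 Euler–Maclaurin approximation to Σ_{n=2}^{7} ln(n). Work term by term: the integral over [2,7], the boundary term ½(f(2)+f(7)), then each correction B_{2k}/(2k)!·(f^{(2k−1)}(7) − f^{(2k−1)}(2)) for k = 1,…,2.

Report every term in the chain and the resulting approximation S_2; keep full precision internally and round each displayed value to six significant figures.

The integral term ∫_2^7 ln(x) dx = 7.23508.
Endpoint term: (f(2) + f(7))/2 = (0.693147 + 1.94591)/2 = 1.31953.
Integral + boundary = 8.55461.
Order-1 term: 1/12 · (0.142857 − 0.500000) = -0.0297619.
After k=1: 8.52484.
Order-2 term: −1/720 · (0.00583090 − 0.250000) = 0.000339124.

S_2 ≈ 8.52518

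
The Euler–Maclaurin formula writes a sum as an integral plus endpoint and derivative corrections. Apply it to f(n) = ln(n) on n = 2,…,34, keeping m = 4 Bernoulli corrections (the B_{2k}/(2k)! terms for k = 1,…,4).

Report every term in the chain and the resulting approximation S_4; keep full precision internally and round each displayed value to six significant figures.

S_4 ≈ 88.5808

Integral: ∫_2^34 ln(x) dx = 86.5100.
Boundary: ½(f(2) + f(34)) = ½(0.693147 + 3.52636) = 2.10975.
So far: 88.6197.
Correction k=1: B_{2}/2! · (f^{(1)}(34) − f^{(1)}(2)) = 1/12 · (0.0294118 − 0.500000) = -0.0392157.
Partial sum through k=1: 88.5805.
Correction k=2: B_{4}/4! · (f^{(3)}(34) − f^{(3)}(2)) = −1/720 · (5.08854e-05 − 0.250000) = 0.000347152.
Partial sum through k=2: 88.5808.
Correction k=3: B_{6}/6! · (f^{(5)}(34) − f^{(5)}(2)) = 1/30240 · (5.28222e-07 − 0.750000) = -2.48016e-05.
Partial sum through k=3: 88.5808.
Correction k=4: B_{8}/8! · (f^{(7)}(34) − f^{(7)}(2)) = −1/1209600 · (1.37082e-08 − 5.62500) = 4.65030e-06.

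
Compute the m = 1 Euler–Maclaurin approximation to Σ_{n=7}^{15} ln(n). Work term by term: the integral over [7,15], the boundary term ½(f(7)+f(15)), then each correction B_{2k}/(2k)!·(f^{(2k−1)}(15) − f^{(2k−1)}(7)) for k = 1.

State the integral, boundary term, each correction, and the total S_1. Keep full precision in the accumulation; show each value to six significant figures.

S_1 ≈ 21.3200

∫_7^15 ln(x) dx evaluates to 18.9994.
Boundary: ½(f(7) + f(15)) = ½(1.94591 + 2.70805) = 2.32698.
Running total after boundary: 21.3264.
Order-1 term: 1/12 · (0.0666667 − 0.142857) = -0.00634921.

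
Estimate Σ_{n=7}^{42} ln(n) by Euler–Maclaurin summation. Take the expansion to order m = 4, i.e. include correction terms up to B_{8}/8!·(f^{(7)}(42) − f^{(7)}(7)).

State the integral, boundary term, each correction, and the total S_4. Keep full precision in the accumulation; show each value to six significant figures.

The integral term ∫_7^42 ln(x) dx = 108.361.
Boundary: ½(f(7) + f(42)) = ½(1.94591 + 3.73767) = 2.84179.
So far: 111.203.
Correction k=1: B_{2}/2! · (f^{(1)}(42) − f^{(1)}(7)) = 1/12 · (0.0238095 − 0.142857) = -0.00992063.
After k=1: 111.193.
Correction k=2: B_{4}/4! · (f^{(3)}(42) − f^{(3)}(7)) = −1/720 · (2.69949e-05 − 0.00583090) = 8.06098e-06.
After k=2: 111.193.
Correction k=3: B_{6}/6! · (f^{(5)}(42) − f^{(5)}(7)) = 1/30240 · (1.83639e-07 − 0.00142798) = -4.72154e-08.
After k=3: 111.193.
Correction k=4: B_{8}/8! · (f^{(7)}(42) − f^{(7)}(7)) = −1/1209600 · (3.12311e-09 − 0.000874271) = 7.22775e-10.

S_4 ≈ 111.193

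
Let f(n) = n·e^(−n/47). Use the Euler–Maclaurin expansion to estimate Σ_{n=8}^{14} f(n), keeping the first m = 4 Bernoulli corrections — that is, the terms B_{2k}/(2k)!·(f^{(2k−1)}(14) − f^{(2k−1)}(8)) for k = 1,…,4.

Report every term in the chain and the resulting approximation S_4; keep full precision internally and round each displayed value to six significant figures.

S_4 ≈ 60.5158

The integral term ∫_8^14 x·e^(−x/47) dx = 51.9599.
Boundary: ½(f(8) + f(14)) = ½(6.74788 + 10.3935) = 8.57071.
Integral + boundary = 60.5307.
Order-1 term: 1/12 · (0.521257 − 0.699913) = -0.0148880.
Running total after k=1: 60.5158.
Order-2 term: −1/720 · (0.000908125 − 0.00108053) = 2.39447e-07.
Running total after k=2: 60.5158.
Order-3 term: 1/30240 · (7.15383e-07 − 8.34861e-07) = -3.95098e-12.
Running total after k=3: 60.5158.
Order-4 term: −1/1209600 · (4.61595e-10 − 5.34438e-10) = 6.02208e-17.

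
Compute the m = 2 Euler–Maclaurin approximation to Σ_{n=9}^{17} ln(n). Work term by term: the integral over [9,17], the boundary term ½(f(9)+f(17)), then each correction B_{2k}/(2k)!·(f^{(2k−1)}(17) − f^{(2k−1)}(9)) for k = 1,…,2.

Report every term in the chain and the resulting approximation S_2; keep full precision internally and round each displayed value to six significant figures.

Integral: ∫_9^17 ln(x) dx = 20.3896.
Boundary: ½(f(9) + f(17)) = ½(2.19722 + 2.83321) = 2.51522.
So far: 22.9048.
Correction k=1: B_{2}/2! · (f^{(1)}(17) − f^{(1)}(9)) = 1/12 · (0.0588235 − 0.111111) = -0.00435730.
After k=1: 22.9005.
Correction k=2: B_{4}/4! · (f^{(3)}(17) − f^{(3)}(9)) = −1/720 · (0.000407083 − 0.00274348) = 3.24500e-06.

S_2 ≈ 22.9005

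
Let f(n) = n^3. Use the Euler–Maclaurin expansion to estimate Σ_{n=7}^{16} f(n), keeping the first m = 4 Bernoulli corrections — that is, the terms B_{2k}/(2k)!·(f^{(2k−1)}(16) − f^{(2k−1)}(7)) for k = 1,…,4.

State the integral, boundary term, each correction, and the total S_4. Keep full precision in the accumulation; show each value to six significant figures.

S_4 ≈ 18055.0

The integral term ∫_7^16 x^3 dx = 15783.8.
½[f(7) + f(16)] = ½[343.000 + 4096.00] = 2219.50.
Integral + boundary = 18003.2.
Order-1 term: 1/12 · (768.000 − 147.000) = 51.7500.
After k=1: 18055.0.
Order-2 term: −1/720 · (6.00000 − 6.00000) = 0.00000.
After k=2: 18055.0.
Order-3 term: 1/30240 · (0.00000 − 0.00000) = 0.00000.
After k=3: 18055.0.
Order-4 term: −1/1209600 · (0.00000 − 0.00000) = 0.00000.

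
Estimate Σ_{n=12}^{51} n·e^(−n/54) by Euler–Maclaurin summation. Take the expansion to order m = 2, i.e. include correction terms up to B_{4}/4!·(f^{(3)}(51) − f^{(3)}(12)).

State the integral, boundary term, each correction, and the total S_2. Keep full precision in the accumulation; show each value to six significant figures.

Integral: ∫_12^51 x·e^(−x/54) dx = 648.790.
Endpoint term: (f(12) + f(51))/2 = (9.60885 + 19.8337)/2 = 14.7213.
So far: 663.512.
Order-1 term: 1/12 · (0.0216053 − 0.622796) = -0.0500992.
Partial sum through k=1: 663.461.
Order-2 term: −1/720 · (0.000274141 − 0.000762781) = 6.78667e-07.

S_2 ≈ 663.461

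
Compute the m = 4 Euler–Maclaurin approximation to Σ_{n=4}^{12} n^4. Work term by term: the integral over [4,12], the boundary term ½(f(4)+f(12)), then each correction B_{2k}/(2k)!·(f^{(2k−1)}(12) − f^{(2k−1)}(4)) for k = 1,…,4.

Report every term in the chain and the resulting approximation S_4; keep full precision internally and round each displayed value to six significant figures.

Integral: ∫_4^12 x^4 dx = 49561.6.
½[f(4) + f(12)] = ½[256.000 + 20736.0] = 10496.0.
So far: 60057.6.
k=1: B_{2}/(2)! × [f^{(1)}(12) − f^{(1)}(4)] = 1/12 × (6912.00 − 256.000) = 554.667.
After k=1: 60612.3.
k=2: B_{4}/(4)! × [f^{(3)}(12) − f^{(3)}(4)] = −1/720 × (288.000 − 96.0000) = -0.266667.
After k=2: 60612.0.
k=3: B_{6}/(6)! × [f^{(5)}(12) − f^{(5)}(4)] = 1/30240 × (0.00000 − 0.00000) = 0.00000.
After k=3: 60612.0.
k=4: B_{8}/(8)! × [f^{(7)}(12) − f^{(7)}(4)] = −1/1209600 × (0.00000 − 0.00000) = 0.00000.

S_4 ≈ 60612.0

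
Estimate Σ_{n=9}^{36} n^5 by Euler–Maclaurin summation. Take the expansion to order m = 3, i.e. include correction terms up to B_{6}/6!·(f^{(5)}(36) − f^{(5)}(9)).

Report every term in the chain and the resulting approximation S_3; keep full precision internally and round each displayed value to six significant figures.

S_3 ≈ 3.93668e+08

∫_9^36 x^5 dx evaluates to 3.62708e+08.
Endpoint term: (f(9) + f(36))/2 = (59049.0 + 6.04662e+07)/2 = 3.02626e+07.
Integral + boundary = 3.92971e+08.
k=1: B_{2}/(2)! × [f^{(1)}(36) − f^{(1)}(9)] = 1/12 × (8.39808e+06 − 32805.0) = 697106.
After k=1: 3.93668e+08.
k=2: B_{4}/(4)! × [f^{(3)}(36) − f^{(3)}(9)] = −1/720 × (77760.0 − 4860.00) = -101.250.
After k=2: 3.93668e+08.
k=3: B_{6}/(6)! × [f^{(5)}(36) − f^{(5)}(9)] = 1/30240 × (120.000 − 120.000) = 0.00000.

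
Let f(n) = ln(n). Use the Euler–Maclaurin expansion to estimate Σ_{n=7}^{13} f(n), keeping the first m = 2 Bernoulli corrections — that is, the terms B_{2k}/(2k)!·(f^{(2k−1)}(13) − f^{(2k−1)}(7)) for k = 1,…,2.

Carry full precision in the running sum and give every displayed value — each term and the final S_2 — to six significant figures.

S_2 ≈ 15.9729

The integral term ∫_7^13 ln(x) dx = 13.7230.
Endpoint term: (f(7) + f(13))/2 = (1.94591 + 2.56495)/2 = 2.25543.
Running total after boundary: 15.9784.
Correction k=1: B_{2}/2! · (f^{(1)}(13) − f^{(1)}(7)) = 1/12 · (0.0769231 − 0.142857) = -0.00549451.
Running total after k=1: 15.9729.
Correction k=2: B_{4}/4! · (f^{(3)}(13) − f^{(3)}(7)) = −1/720 · (0.000910332 − 0.00583090) = 6.83413e-06.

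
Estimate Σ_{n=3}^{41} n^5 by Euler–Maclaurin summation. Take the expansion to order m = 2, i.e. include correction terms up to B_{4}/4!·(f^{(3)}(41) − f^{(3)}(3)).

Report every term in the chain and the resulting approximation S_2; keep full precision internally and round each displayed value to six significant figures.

Integral: ∫_3^41 x^5 dx = 7.91684e+08.
Boundary: ½(f(3) + f(41)) = ½(243.000 + 1.15856e+08) = 5.79282e+07.
So far: 8.49612e+08.
k=1: B_{2}/(2)! × [f^{(1)}(41) − f^{(1)}(3)] = 1/12 × (1.41288e+07 − 405.000) = 1.17737e+06.
Partial sum through k=1: 8.50790e+08.
k=2: B_{4}/(4)! × [f^{(3)}(41) − f^{(3)}(3)] = −1/720 × (100860 − 540.000) = -139.333.

S_2 ≈ 8.50789e+08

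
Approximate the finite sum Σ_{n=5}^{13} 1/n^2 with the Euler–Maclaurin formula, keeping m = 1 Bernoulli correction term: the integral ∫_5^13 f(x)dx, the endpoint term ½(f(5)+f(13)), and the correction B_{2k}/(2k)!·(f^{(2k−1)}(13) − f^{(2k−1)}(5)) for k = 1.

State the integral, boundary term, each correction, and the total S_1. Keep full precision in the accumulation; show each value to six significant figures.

S_1 ≈ 0.147293

The integral term ∫_5^13 1/x^2 dx = 0.123077.
Endpoint term: (f(5) + f(13))/2 = (0.0400000 + 0.00591716)/2 = 0.0229586.
So far: 0.146036.
Order-1 term: 1/12 · (-0.000910332 − (-0.0160000)) = 0.00125747.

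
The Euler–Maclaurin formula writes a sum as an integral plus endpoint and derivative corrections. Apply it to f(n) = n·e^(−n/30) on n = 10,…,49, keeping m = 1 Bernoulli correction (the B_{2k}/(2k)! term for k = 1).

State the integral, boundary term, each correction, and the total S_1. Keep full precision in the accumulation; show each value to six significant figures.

Integral: ∫_10^49 x·e^(−x/30) dx = 397.030.
Boundary: ½(f(10) + f(49)) = ½(7.16531 + 9.56860) = 8.36696.
So far: 405.397.
k=1: B_{2}/(2)! × [f^{(1)}(49) − f^{(1)}(10)] = 1/12 × (-0.123676 − 0.477688) = -0.0501136.

S_1 ≈ 405.347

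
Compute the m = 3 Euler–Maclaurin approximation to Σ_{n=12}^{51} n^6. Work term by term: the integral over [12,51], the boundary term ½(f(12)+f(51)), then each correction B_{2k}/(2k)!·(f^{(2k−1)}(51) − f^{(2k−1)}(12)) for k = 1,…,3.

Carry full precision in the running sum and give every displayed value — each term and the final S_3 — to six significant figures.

S_3 ≈ 1.37168e+11

∫_12^51 x^6 dx evaluates to 1.28196e+11.
½[f(12) + f(51)] = ½[2.98598e+06 + 1.75963e+10] = 8.79964e+09.
Integral + boundary = 1.36996e+11.
k=1: B_{2}/(2)! × [f^{(1)}(51) − f^{(1)}(12)] = 1/12 × (2.07015e+09 − 1.49299e+06) = 1.72388e+08.
After k=1: 1.37168e+11.
k=2: B_{4}/(4)! × [f^{(3)}(51) − f^{(3)}(12)] = −1/720 × (1.59181e+07 − 207360) = -21820.5.
After k=2: 1.37168e+11.
k=3: B_{6}/(6)! × [f^{(5)}(51) − f^{(5)}(12)] = 1/30240 × (36720.0 − 8640.00) = 0.928571.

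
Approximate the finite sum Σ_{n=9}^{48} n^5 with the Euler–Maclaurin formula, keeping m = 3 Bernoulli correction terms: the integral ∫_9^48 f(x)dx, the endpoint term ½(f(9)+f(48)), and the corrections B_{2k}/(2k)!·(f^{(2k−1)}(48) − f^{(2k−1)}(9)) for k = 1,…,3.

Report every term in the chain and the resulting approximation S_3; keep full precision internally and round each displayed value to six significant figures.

∫_9^48 x^5 dx evaluates to 2.03834e+09.
Boundary: ½(f(9) + f(48)) = ½(59049.0 + 2.54804e+08) = 1.27432e+08.
Running total after boundary: 2.16577e+09.
k=1: B_{2}/(2)! × [f^{(1)}(48) − f^{(1)}(9)] = 1/12 × (2.65421e+07 − 32805.0) = 2.20911e+06.
Partial sum through k=1: 2.16798e+09.
k=2: B_{4}/(4)! × [f^{(3)}(48) − f^{(3)}(9)] = −1/720 × (138240 − 4860.00) = -185.250.
Partial sum through k=2: 2.16798e+09.
k=3: B_{6}/(6)! × [f^{(5)}(48) − f^{(5)}(9)] = 1/30240 × (120.000 − 120.000) = 0.00000.

S_3 ≈ 2.16798e+09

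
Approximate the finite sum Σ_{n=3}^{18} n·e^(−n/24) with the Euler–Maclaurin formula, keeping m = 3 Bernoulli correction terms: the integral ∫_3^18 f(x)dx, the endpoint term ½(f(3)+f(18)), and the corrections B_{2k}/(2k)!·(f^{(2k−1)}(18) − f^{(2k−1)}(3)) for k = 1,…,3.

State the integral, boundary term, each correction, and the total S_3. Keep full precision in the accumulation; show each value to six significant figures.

S_3 ≈ 101.233

∫_3^18 x·e^(−x/24) dx evaluates to 95.7125.
½[f(3) + f(18)] = ½[2.64749 + 8.50260] = 5.57504.
Running total after boundary: 101.288.
k=1: B_{2}/(2)! × [f^{(1)}(18) − f^{(1)}(3)] = 1/12 × (0.118092 − 0.772185) = -0.0545078.
Partial sum through k=1: 101.233.
k=2: B_{4}/(4)! × [f^{(3)}(18) − f^{(3)}(3)] = −1/720 × (0.00184518 − 0.00440482) = 3.55506e-06.
Partial sum through k=2: 101.233.
k=3: B_{6}/(6)! × [f^{(5)}(18) − f^{(5)}(3)] = 1/30240 × (6.05094e-06 − 1.29671e-05) = -2.28709e-10.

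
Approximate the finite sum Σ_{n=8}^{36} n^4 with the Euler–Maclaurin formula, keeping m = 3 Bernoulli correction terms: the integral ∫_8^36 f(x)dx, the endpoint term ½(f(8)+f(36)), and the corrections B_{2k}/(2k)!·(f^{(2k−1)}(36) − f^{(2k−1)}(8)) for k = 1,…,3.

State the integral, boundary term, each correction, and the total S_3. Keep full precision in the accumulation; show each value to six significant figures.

S_3 ≈ 1.29439e+07

Integral: ∫_8^36 x^4 dx = 1.20867e+07.
½[f(8) + f(36)] = ½[4096.00 + 1.67962e+06] = 841856.
Integral + boundary = 1.29285e+07.
Correction k=1: B_{2}/2! · (f^{(1)}(36) − f^{(1)}(8)) = 1/12 · (186624 − 2048.00) = 15381.3.
Running total after k=1: 1.29439e+07.
Correction k=2: B_{4}/4! · (f^{(3)}(36) − f^{(3)}(8)) = −1/720 · (864.000 − 192.000) = -0.933333.
Running total after k=2: 1.29439e+07.
Correction k=3: B_{6}/6! · (f^{(5)}(36) − f^{(5)}(8)) = 1/30240 · (0.00000 − 0.00000) = 0.00000.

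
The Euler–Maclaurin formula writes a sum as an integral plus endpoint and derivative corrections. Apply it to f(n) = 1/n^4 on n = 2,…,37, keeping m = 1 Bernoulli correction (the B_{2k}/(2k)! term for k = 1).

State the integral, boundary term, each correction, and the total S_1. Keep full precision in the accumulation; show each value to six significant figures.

S_1 ≈ 0.0833270

Integral: ∫_2^37 1/x^4 dx = 0.0416601.
Endpoint term: (f(2) + f(37))/2 = (0.0625000 + 5.33572e-07)/2 = 0.0312503.
Integral + boundary = 0.0729104.
Correction k=1: B_{2}/2! · (f^{(1)}(37) − f^{(1)}(2)) = 1/12 · (-5.76835e-08 − (-0.125000)) = 0.0104167.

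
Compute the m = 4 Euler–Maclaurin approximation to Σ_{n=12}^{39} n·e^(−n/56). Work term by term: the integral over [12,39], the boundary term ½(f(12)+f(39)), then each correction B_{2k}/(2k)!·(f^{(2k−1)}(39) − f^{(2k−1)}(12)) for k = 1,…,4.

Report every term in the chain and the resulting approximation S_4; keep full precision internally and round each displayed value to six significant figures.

S_4 ≈ 436.739

The integral term ∫_12^39 x·e^(−x/56) dx = 422.219.
Endpoint term: (f(12) + f(39))/2 = (9.68541 + 19.4361)/2 = 14.5608.
So far: 436.779.
Correction k=1: B_{2}/2! · (f^{(1)}(39) − f^{(1)}(12)) = 1/12 · (0.151288 − 0.634164) = -0.0402396.
Partial sum through k=1: 436.739.
Correction k=2: B_{4}/4! · (f^{(3)}(39) − f^{(3)}(12)) = −1/720 · (0.000366075 − 0.000716964) = 4.87345e-07.
Partial sum through k=2: 436.739.
Correction k=3: B_{6}/6! · (f^{(5)}(39) − f^{(5)}(12)) = 1/30240 · (2.18083e-07 − 3.92764e-07) = -5.77648e-12.
Partial sum through k=3: 436.739.
Correction k=4: B_{8}/8! · (f^{(7)}(39) − f^{(7)}(12)) = −1/1209600 · (1.01860e-10 − 1.77584e-10) = 6.26027e-17.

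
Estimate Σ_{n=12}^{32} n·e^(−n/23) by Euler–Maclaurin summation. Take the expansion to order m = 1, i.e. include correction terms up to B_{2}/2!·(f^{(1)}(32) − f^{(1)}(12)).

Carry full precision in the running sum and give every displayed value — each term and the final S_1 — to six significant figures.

∫_12^32 x·e^(−x/23) dx evaluates to 163.088.
Boundary: ½(f(12) + f(32)) = ½(7.12185 + 7.96002) = 7.54094.
Integral + boundary = 170.629.
k=1: B_{2}/(2)! × [f^{(1)}(32) − f^{(1)}(12)] = 1/12 × (-0.0973372 − 0.283842) = -0.0317649.

S_1 ≈ 170.597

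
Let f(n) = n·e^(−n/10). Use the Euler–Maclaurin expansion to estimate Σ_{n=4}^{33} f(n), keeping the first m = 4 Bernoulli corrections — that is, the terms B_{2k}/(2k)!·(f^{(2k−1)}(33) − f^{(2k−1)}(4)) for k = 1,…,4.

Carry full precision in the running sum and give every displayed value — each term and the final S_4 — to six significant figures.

∫_4^33 x·e^(−x/10) dx evaluates to 77.9850.
½[f(4) + f(33)] = ½[2.68128 + 1.21714] = 1.94921.
Integral + boundary = 79.9343.
Correction k=1: B_{2}/2! · (f^{(1)}(33) − f^{(1)}(4)) = 1/12 · (-0.0848313 − 0.402192) = -0.0405853.
After k=1: 79.8937.
Correction k=2: B_{4}/4! · (f^{(3)}(33) − f^{(3)}(4)) = −1/720 · (-0.000110650 − 0.0174283) = 2.43597e-05.
After k=2: 79.8937.
Correction k=3: B_{6}/6! · (f^{(5)}(33) − f^{(5)}(4)) = 1/30240 · (6.27014e-06 − 0.000308347) = -9.98932e-09.
After k=3: 79.8937.
Correction k=4: B_{8}/8! · (f^{(7)}(33) − f^{(7)}(4)) = −1/1209600 · (1.36468e-07 − 4.42411e-06) = 3.54468e-12.

S_4 ≈ 79.8937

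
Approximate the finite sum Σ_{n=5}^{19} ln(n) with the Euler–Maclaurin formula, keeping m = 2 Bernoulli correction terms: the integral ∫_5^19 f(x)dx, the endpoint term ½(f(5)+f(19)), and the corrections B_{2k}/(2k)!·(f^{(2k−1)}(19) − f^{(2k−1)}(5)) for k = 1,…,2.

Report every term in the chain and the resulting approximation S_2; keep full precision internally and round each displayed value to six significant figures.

The integral term ∫_5^19 ln(x) dx = 33.8972.
½[f(5) + f(19)] = ½[1.60944 + 2.94444] = 2.27694.
So far: 36.1741.
Correction k=1: B_{2}/2! · (f^{(1)}(19) − f^{(1)}(5)) = 1/12 · (0.0526316 − 0.200000) = -0.0122807.
Partial sum through k=1: 36.1618.
Correction k=2: B_{4}/4! · (f^{(3)}(19) − f^{(3)}(5)) = −1/720 · (0.000291588 − 0.0160000) = 2.18172e-05.

S_2 ≈ 36.1618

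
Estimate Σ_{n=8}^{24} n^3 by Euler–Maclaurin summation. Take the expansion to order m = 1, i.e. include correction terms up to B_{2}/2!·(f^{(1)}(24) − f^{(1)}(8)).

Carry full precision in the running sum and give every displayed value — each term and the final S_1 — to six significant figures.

∫_8^24 x^3 dx evaluates to 81920.0.
½[f(8) + f(24)] = ½[512.000 + 13824.0] = 7168.00.
So far: 89088.0.
Correction k=1: B_{2}/2! · (f^{(1)}(24) − f^{(1)}(8)) = 1/12 · (1728.00 − 192.000) = 128.000.

S_1 ≈ 89216.0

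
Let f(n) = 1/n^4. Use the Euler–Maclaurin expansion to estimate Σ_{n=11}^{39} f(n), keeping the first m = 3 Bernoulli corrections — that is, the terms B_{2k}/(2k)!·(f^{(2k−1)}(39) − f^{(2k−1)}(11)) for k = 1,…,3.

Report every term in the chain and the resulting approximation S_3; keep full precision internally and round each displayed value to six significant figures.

S_3 ≈ 0.000281243

Integral: ∫_11^39 1/x^4 dx = 0.000244819.
½[f(11) + f(39)] = ½[6.83013e-05 + 4.32257e-07] = 3.43668e-05.
Integral + boundary = 0.000279186.
k=1: B_{2}/(2)! × [f^{(1)}(39) − f^{(1)}(11)] = 1/12 × (-4.43340e-08 − (-2.48369e-05)) = 2.06604e-06.
Running total after k=1: 0.000281252.
k=2: B_{4}/(4)! × [f^{(3)}(39) − f^{(3)}(11)] = −1/720 × (-8.74438e-10 − (-6.15790e-06)) = -8.55142e-09.
Running total after k=2: 0.000281243.
k=3: B_{6}/(6)! × [f^{(5)}(39) − f^{(5)}(11)] = 1/30240 × (-3.21950e-11 − (-2.84994e-06)) = 9.42429e-11.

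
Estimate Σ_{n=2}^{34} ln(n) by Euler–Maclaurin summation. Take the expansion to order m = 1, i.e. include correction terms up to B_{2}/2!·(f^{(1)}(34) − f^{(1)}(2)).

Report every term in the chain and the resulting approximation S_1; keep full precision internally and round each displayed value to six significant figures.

The integral term ∫_2^34 ln(x) dx = 86.5100.
Boundary: ½(f(2) + f(34)) = ½(0.693147 + 3.52636) = 2.10975.
So far: 88.6197.
Correction k=1: B_{2}/2! · (f^{(1)}(34) − f^{(1)}(2)) = 1/12 · (0.0294118 − 0.500000) = -0.0392157.

S_1 ≈ 88.5805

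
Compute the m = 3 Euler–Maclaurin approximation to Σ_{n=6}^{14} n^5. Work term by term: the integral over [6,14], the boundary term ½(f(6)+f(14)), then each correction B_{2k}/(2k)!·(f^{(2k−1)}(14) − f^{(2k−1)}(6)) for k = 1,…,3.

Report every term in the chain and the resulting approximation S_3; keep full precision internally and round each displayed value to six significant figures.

Integral: ∫_6^14 x^5 dx = 1.24715e+06.
½[f(6) + f(14)] = ½[7776.00 + 537824] = 272800.
Integral + boundary = 1.51995e+06.
Order-1 term: 1/12 · (192080 − 6480.00) = 15466.7.
Running total after k=1: 1.53541e+06.
Order-2 term: −1/720 · (11760.0 − 2160.00) = -13.3333.
Running total after k=2: 1.53540e+06.
Order-3 term: 1/30240 · (120.000 − 120.000) = 0.00000.

S_3 ≈ 1.53540e+06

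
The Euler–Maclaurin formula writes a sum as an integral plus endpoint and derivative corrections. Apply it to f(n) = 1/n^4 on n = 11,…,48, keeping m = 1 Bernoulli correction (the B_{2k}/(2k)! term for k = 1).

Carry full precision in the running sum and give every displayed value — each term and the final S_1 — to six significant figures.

S_1 ≈ 0.000283737

The integral term ∫_11^48 1/x^4 dx = 0.000247424.
Boundary: ½(f(11) + f(48)) = ½(6.83013e-05 + 1.88380e-07) = 3.42449e-05.
So far: 0.000281669.
Order-1 term: 1/12 · (-1.56983e-08 − (-2.48369e-05)) = 2.06843e-06.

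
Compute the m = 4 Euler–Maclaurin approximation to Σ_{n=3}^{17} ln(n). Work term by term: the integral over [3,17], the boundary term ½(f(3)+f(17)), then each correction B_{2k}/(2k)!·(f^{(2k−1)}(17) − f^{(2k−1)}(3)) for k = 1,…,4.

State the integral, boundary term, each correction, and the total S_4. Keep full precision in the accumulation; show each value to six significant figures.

S_4 ≈ 32.8119

The integral term ∫_3^17 ln(x) dx = 30.8688.
½[f(3) + f(17)] = ½[1.09861 + 2.83321] = 1.96591.
Integral + boundary = 32.8347.
k=1: B_{2}/(2)! × [f^{(1)}(17) − f^{(1)}(3)] = 1/12 × (0.0588235 − 0.333333) = -0.0228758.
Partial sum through k=1: 32.8118.
k=2: B_{4}/(4)! × [f^{(3)}(17) − f^{(3)}(3)] = −1/720 × (0.000407083 − 0.0740741) = 0.000102315.
Partial sum through k=2: 32.8119.
k=3: B_{6}/(6)! × [f^{(5)}(17) − f^{(5)}(3)] = 1/30240 × (1.69031e-05 − 0.0987654) = -3.26549e-06.
Partial sum through k=3: 32.8119.
k=4: B_{8}/(8)! × [f^{(7)}(17) − f^{(7)}(3)] = −1/1209600 × (1.75465e-06 − 0.329218) = 2.72170e-07.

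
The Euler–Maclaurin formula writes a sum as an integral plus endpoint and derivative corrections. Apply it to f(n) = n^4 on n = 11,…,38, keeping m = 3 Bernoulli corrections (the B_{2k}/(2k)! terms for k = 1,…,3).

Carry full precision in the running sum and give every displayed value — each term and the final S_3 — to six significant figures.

S_3 ≈ 1.68826e+07

∫_11^38 x^4 dx evaluates to 1.58148e+07.
Boundary: ½(f(11) + f(38)) = ½(14641.0 + 2.08514e+06) = 1.04989e+06.
Integral + boundary = 1.68647e+07.
Correction k=1: B_{2}/2! · (f^{(1)}(38) − f^{(1)}(11)) = 1/12 · (219488 − 5324.00) = 17847.0.
Partial sum through k=1: 1.68826e+07.
Correction k=2: B_{4}/4! · (f^{(3)}(38) − f^{(3)}(11)) = −1/720 · (912.000 − 264.000) = -0.900000.
Partial sum through k=2: 1.68826e+07.
Correction k=3: B_{6}/6! · (f^{(5)}(38) − f^{(5)}(11)) = 1/30240 · (0.00000 − 0.00000) = 0.00000.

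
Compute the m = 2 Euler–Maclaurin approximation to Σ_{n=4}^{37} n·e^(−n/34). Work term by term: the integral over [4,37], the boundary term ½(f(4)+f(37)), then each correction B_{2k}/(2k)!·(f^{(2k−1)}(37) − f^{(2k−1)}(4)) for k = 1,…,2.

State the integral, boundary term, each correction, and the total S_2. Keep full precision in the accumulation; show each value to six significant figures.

S_2 ≈ 343.482

∫_4^37 x·e^(−x/34) dx evaluates to 335.540.
Endpoint term: (f(4) + f(37))/2 = (3.55604 + 12.4620)/2 = 8.00901.
So far: 343.549.
Correction k=1: B_{2}/2! · (f^{(1)}(37) − f^{(1)}(4)) = 1/12 · (-0.0297186 − 0.784420) = -0.0678449.
Partial sum through k=1: 343.482.
Correction k=2: B_{4}/4! · (f^{(3)}(37) − f^{(3)}(4)) = −1/720 · (0.000557009 − 0.00221664) = 2.30505e-06.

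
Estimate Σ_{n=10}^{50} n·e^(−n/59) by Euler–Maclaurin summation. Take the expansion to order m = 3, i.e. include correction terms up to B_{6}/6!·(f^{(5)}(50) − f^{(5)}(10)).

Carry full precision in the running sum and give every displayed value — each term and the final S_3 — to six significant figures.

The integral term ∫_10^50 x·e^(−x/59) dx = 680.604.
Endpoint term: (f(10) + f(50))/2 = (8.44094 + 21.4251)/2 = 14.9330.
Running total after boundary: 695.537.
Order-1 term: 1/12 · (0.0653649 − 0.701027) = -0.0529719.
Running total after k=1: 695.484.
Order-2 term: −1/720 · (0.000264973 − 0.000686359) = 5.85258e-07.
Running total after k=2: 695.484.
Order-3 term: 1/30240 · (1.46845e-07 − 3.36493e-07) = -6.27141e-12.

S_3 ≈ 695.484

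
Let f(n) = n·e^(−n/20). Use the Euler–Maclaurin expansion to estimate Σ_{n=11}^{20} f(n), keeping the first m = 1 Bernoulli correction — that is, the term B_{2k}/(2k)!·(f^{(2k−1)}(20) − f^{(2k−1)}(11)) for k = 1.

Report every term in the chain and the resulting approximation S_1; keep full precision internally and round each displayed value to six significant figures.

Integral: ∫_11^20 x·e^(−x/20) dx = 63.4053.
½[f(11) + f(20)] = ½[6.34645 + 7.35759] = 6.85202.
Running total after boundary: 70.2573.
Correction k=1: B_{2}/2! · (f^{(1)}(20) − f^{(1)}(11)) = 1/12 · (0.00000 − 0.259627) = -0.0216356.

S_1 ≈ 70.2357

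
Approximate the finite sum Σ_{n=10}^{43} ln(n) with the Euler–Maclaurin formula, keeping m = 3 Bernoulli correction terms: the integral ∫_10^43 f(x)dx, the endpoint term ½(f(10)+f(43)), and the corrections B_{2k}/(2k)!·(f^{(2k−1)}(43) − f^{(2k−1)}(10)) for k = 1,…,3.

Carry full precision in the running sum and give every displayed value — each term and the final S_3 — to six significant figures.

S_3 ≈ 108.731

Integral: ∫_10^43 ln(x) dx = 105.706.
Boundary: ½(f(10) + f(43)) = ½(2.30259 + 3.76120) = 3.03189.
So far: 108.738.
k=1: B_{2}/(2)! × [f^{(1)}(43) − f^{(1)}(10)] = 1/12 × (0.0232558 − 0.100000) = -0.00639535.
After k=1: 108.731.
k=2: B_{4}/(4)! × [f^{(3)}(43) − f^{(3)}(10)] = −1/720 × (2.51550e-05 − 0.00200000) = 2.74284e-06.
After k=2: 108.731.
k=3: B_{6}/(6)! × [f^{(5)}(43) − f^{(5)}(10)] = 1/30240 × (1.63256e-07 − 0.000240000) = -7.93111e-09.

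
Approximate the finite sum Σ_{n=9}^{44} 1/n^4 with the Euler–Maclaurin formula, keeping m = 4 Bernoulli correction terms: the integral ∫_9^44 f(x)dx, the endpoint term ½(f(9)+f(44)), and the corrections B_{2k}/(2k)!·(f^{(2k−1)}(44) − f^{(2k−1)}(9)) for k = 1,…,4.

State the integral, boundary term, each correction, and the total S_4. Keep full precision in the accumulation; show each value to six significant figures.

S_4 ≈ 0.000535284

Integral: ∫_9^44 1/x^4 dx = 0.000453334.
Endpoint term: (f(9) + f(44))/2 = (0.000152416 + 2.66802e-07)/2 = 7.63413e-05.
So far: 0.000529676.
Order-1 term: 1/12 · (-2.42547e-08 − (-6.77404e-05)) = 5.64301e-06.
After k=1: 0.000535319.
Order-2 term: −1/720 · (-3.75848e-10 − (-2.50890e-05)) = -3.48453e-08.
After k=2: 0.000535284.
Order-3 term: 1/30240 · (-1.08716e-11 − (-1.73455e-05)) = 5.73594e-10.
After k=3: 0.000535284.
Order-4 term: −1/1209600 · (-5.05397e-13 − (-1.92728e-05)) = -1.59332e-11.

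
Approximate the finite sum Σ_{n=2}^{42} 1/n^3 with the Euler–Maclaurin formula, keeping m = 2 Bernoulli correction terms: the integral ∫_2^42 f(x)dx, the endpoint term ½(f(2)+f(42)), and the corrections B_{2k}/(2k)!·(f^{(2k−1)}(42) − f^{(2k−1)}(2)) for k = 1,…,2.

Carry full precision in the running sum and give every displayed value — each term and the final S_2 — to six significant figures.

∫_2^42 1/x^3 dx evaluates to 0.124717.
Endpoint term: (f(2) + f(42))/2 = (0.125000 + 1.34975e-05)/2 = 0.0625067.
Running total after boundary: 0.187223.
Correction k=1: B_{2}/2! · (f^{(1)}(42) − f^{(1)}(2)) = 1/12 · (-9.64104e-07 − (-0.187500)) = 0.0156249.
After k=1: 0.202848.
Correction k=2: B_{4}/4! · (f^{(3)}(42) − f^{(3)}(2)) = −1/720 · (-1.09309e-08 − (-0.937500)) = -0.00130208.

S_2 ≈ 0.201546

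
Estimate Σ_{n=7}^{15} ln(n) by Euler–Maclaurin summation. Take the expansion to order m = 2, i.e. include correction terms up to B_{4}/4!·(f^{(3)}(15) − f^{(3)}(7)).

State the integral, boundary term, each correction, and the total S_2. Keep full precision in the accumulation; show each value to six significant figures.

S_2 ≈ 21.3200

The integral term ∫_7^15 ln(x) dx = 18.9994.
Boundary: ½(f(7) + f(15)) = ½(1.94591 + 2.70805) = 2.32698.
Running total after boundary: 21.3264.
k=1: B_{2}/(2)! × [f^{(1)}(15) − f^{(1)}(7)] = 1/12 × (0.0666667 − 0.142857) = -0.00634921.
Partial sum through k=1: 21.3200.
k=2: B_{4}/(4)! × [f^{(3)}(15) − f^{(3)}(7)] = −1/720 × (0.000592593 − 0.00583090) = 7.27543e-06.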